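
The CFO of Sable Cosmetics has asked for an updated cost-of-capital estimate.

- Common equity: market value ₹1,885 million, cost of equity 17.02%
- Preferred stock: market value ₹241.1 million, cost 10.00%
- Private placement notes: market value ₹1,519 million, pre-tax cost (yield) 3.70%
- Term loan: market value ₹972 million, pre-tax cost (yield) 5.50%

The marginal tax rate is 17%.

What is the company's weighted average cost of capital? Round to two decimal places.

Total capital V = 1885 + 241.1 + 1519 + 972 = 4617.1.
Equity: weight = 1885/4617.1 = 0.4083; cost = 17.02%.
Preferred: weight = 241.1/4617.1 = 0.0522; cost = 10%.
Private placement notes: weight = 1519/4617.1 = 0.3290; after-tax cost = 3.7% × (1 − 17%) = 3.0710%.
Term loan: weight = 972/4617.1 = 0.2105; after-tax cost = 5.5% × (1 − 17%) = 4.5650%.
WACC = 0.4083 × 17.0200% + 0.0522 × 10.0000% + 0.3290 × 3.0710% + 0.2105 × 4.5650% = 9.4422%.

9.44%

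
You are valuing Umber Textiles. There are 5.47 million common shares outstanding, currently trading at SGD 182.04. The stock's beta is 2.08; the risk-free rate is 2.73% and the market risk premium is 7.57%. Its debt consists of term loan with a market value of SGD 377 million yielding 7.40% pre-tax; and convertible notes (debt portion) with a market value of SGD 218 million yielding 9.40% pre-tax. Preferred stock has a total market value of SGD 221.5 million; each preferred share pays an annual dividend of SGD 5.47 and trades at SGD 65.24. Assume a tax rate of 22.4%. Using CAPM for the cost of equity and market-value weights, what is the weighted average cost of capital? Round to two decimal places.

13.25%

Cost of equity via CAPM: Re = 2.73% + 2.08 × 7.57% = 18.4756%.
Cost of preferred: Rp = 5.47 / 65.24 = 8.3844%.
Market value of equity E = 182.04 × 5.47m = 995.7588m.
Total capital V = 995.7588 + 221.5 + 377 + 218 = 1812.2588.
Equity: weight = 995.7588/1812.2588 = 0.5495; cost = 18.4756%.
Preferred: weight = 221.5/1812.2588 = 0.1222; cost = 8.3844%.
Term loan: weight = 377/1812.2588 = 0.2080; after-tax cost = 7.4% × (1 − 22.4%) = 5.7424%.
Convertible notes (debt portion): weight = 218/1812.2588 = 0.1203; after-tax cost = 9.4% × (1 − 22.4%) = 7.2944%.
WACC = 0.5495 × 18.4756% + 0.1222 × 8.3844% + 0.2080 × 5.7424% + 0.1203 × 7.2944% = 13.2484%.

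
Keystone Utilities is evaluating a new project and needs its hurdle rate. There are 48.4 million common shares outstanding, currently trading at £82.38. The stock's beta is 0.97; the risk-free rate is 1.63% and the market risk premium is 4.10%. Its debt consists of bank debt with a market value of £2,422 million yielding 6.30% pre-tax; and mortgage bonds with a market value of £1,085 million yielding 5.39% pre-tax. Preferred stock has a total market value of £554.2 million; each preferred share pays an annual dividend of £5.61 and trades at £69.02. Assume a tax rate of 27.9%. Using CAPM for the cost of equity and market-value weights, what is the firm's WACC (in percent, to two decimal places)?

Cost of equity via CAPM: Re = 1.63% + 0.97 × 4.1% = 5.6070%.
Cost of preferred: Rp = 5.61 / 69.02 = 8.1281%.
Market value of equity E = 82.38 × 48.4m = 3987.192m.
Total capital V = 3987.192 + 554.2 + 2422 + 1085 = 8048.392.
Equity: weight = 3987.192/8048.392 = 0.4954; cost = 5.607%.
Preferred: weight = 554.2/8048.392 = 0.0689; cost = 8.1281%.
Bank debt: weight = 2422/8048.392 = 0.3009; after-tax cost = 6.3% × (1 − 27.9%) = 4.5423%.
Mortgage bonds: weight = 1085/8048.392 = 0.1348; after-tax cost = 5.39% × (1 − 27.9%) = 3.8862%.
WACC = 0.4954 × 5.6070% + 0.0689 × 8.1281% + 0.3009 × 4.5423% + 0.1348 × 3.8862% = 5.2282%.

5.23%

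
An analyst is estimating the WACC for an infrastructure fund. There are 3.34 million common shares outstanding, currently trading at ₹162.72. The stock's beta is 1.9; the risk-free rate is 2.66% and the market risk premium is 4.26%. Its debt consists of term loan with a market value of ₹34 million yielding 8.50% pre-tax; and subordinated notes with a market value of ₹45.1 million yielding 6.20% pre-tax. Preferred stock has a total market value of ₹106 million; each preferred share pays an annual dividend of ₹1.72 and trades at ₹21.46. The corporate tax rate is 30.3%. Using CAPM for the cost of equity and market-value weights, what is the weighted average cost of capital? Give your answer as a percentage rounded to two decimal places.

Cost of equity via CAPM: Re = 2.66% + 1.9 × 4.26% = 10.7540%.
Cost of preferred: Rp = 1.72 / 21.46 = 8.0149%.
Market value of equity E = 162.72 × 3.34m = 543.4848m.
Total capital V = 543.4848 + 106 + 34 + 45.1 = 728.5848.
Equity: weight = 543.4848/728.5848 = 0.7459; cost = 10.754%.
Preferred: weight = 106/728.5848 = 0.1455; cost = 8.0149%.
Term loan: weight = 34/728.5848 = 0.0467; after-tax cost = 8.5% × (1 − 30.3%) = 5.9245%.
Subordinated notes: weight = 45.1/728.5848 = 0.0619; after-tax cost = 6.2% × (1 − 30.3%) = 4.3214%.
WACC = 0.7459 × 10.7540% + 0.1455 × 8.0149% + 0.0467 × 5.9245% + 0.0619 × 4.3214% = 9.7319%.

9.73%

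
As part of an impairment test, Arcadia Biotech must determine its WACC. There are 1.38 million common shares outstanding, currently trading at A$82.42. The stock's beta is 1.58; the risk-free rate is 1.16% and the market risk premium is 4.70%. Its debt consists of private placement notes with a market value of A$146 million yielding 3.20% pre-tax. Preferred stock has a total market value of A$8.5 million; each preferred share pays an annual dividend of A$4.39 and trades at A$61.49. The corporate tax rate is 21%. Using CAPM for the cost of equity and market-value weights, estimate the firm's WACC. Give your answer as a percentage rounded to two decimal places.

Cost of equity via CAPM: Re = 1.16% + 1.58 × 4.7% = 8.5860%.
Cost of preferred: Rp = 4.39 / 61.49 = 7.1394%.
Market value of equity E = 82.42 × 1.38m = 113.7396m.
Total capital V = 113.7396 + 8.5 + 146 = 268.2396.
Equity: weight = 113.7396/268.2396 = 0.4240; cost = 8.586%.
Preferred: weight = 8.5/268.2396 = 0.0317; cost = 7.1394%.
Private placement notes: weight = 146/268.2396 = 0.5443; after-tax cost = 3.2% × (1 − 21%) = 2.5280%.
WACC = 0.4240 × 8.5860% + 0.0317 × 7.1394% + 0.5443 × 2.5280% = 5.2429%.

5.24%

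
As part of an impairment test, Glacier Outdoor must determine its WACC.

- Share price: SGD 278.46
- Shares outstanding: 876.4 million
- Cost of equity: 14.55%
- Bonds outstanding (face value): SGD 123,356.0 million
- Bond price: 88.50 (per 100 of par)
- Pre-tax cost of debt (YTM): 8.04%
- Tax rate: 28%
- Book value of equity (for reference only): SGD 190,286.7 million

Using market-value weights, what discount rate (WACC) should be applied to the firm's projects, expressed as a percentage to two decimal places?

Market value of equity E = 278.46 × 876.4m = 244042.344m. Market value of debt D = 123356m × 88.5/100 = 109170.06m.
Total capital V = 244042.344 + 109170.06 = 353212.404.
Equity: weight = 244042.344/353212.404 = 0.6909; cost = 14.55%.
Bonds outstanding: weight = 109170.06/353212.404 = 0.3091; after-tax cost = 8.04% × (1 − 28%) = 5.7888%.
WACC = 0.6909 × 14.5500% + 0.3091 × 5.7888% = 11.8421%.

11.84%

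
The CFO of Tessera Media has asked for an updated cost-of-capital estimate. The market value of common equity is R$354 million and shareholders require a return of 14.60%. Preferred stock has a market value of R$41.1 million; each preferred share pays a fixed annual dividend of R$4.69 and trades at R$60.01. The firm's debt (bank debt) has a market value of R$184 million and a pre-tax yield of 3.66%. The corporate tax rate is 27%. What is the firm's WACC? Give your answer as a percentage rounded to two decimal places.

Cost of preferred: Rp = 4.69 / 60.01 = 7.8154%.
Total capital V = 354 + 41.1 + 184 = 579.1.
Equity: weight = 354/579.1 = 0.6113; cost = 14.6%.
Preferred: weight = 41.1/579.1 = 0.0710; cost = 7.8154%.
Bank debt: weight = 184/579.1 = 0.3177; after-tax cost = 3.66% × (1 − 27%) = 2.6718%.
WACC = 0.6113 × 14.6000% + 0.0710 × 7.8154% + 0.3177 × 2.6718% = 10.3285%.

10.33%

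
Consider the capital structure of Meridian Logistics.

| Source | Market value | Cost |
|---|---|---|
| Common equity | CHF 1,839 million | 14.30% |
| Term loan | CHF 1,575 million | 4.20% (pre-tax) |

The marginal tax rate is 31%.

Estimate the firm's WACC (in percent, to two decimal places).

9.04%

Total capital V = 1839 + 1575 = 3414.
Equity: weight = 1839/3414 = 0.5387; cost = 14.3%.
Term loan: weight = 1575/3414 = 0.4613; after-tax cost = 4.2% × (1 − 31%) = 2.8980%.
WACC = 0.5387 × 14.3000% + 0.4613 × 2.8980% = 9.0399%.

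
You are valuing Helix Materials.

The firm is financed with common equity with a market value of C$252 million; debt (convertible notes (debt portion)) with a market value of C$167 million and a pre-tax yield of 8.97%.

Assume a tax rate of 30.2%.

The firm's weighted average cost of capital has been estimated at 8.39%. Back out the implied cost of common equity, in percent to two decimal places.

Total capital V = 252 + 167 = 419.
Equity weight = 252/419 = 0.6014.
Convertible notes (debt portion) weight = 167/419 = 0.3986.
Debt contribution = 0.3986 × 8.97% × (1 − 30.2%) = 2.4955%.
Required equity contribution = 8.39% − 2.4955% = 5.8945%.
Re = 5.8945% / 0.6014 = 9.8008%.

9.80%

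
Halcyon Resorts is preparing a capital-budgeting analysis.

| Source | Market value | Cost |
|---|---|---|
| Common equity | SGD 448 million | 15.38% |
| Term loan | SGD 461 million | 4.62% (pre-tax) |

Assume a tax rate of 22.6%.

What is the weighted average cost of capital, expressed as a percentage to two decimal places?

Total capital V = 448 + 461 = 909.
Equity: weight = 448/909 = 0.4928; cost = 15.38%.
Term loan: weight = 461/909 = 0.5072; after-tax cost = 4.62% × (1 − 22.6%) = 3.5759%.
WACC = 0.4928 × 15.3800% + 0.5072 × 3.5759% = 9.3935%.

9.39%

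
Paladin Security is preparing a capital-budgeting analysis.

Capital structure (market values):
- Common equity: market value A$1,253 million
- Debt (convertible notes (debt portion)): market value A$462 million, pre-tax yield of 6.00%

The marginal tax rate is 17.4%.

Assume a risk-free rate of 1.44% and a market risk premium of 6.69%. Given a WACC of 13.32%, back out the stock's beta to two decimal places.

2.24

Total capital V = 1253 + 462 = 1715.
Equity weight = 1253/1715 = 0.7306.
Convertible notes (debt portion) weight = 462/1715 = 0.2694.
Debt contribution = 0.2694 × 6% × (1 − 17.4%) = 1.3351%.
Required equity contribution = 13.32% − 1.3351% = 11.9849%  ⇒  Re = 16.4039%.
CAPM: 16.4039% = 1.44% + β × 6.69%  ⇒  β = 2.2368.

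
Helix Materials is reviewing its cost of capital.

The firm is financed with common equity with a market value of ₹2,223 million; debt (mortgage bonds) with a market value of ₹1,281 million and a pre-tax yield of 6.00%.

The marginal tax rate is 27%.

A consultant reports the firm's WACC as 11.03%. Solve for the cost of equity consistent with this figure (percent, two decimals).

14.86%

Total capital V = 2223 + 1281 = 3504.
Equity weight = 2223/3504 = 0.6344.
Mortgage bonds weight = 1281/3504 = 0.3656.
Debt contribution = 0.3656 × 6% × (1 − 27%) = 1.6012%.
Required equity contribution = 11.03% − 1.6012% = 9.4287%.
Re = 9.4287% / 0.6344 = 14.8621%.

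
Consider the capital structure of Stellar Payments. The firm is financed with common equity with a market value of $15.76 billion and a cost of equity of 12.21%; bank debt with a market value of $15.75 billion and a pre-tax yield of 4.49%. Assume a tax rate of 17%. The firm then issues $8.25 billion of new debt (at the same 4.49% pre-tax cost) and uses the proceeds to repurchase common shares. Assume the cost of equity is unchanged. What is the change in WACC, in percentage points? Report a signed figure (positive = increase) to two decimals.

-2.22 pp

Current WACC:
Total capital V = 15.76 + 15.75 = 31.51.
Equity: weight = 15.76/31.51 = 0.5002; cost = 12.21%.
Bank debt: weight = 15.75/31.51 = 0.4998; after-tax cost = 4.49% × (1 − 17%) = 3.7267%.
WACC = 0.5002 × 12.2100% + 0.4998 × 3.7267% = 7.9697%.
After the change:
Total capital V = 7.51 + 24 = 31.51.
Equity: weight = 7.51/31.51 = 0.2383; cost = 12.21%.
Bank debt: weight = 24/31.51 = 0.7617; after-tax cost = 4.49% × (1 − 17%) = 3.7267%.
WACC = 0.2383 × 12.2100% + 0.7617 × 3.7267% = 5.7486%.
Change in WACC = 5.7486% − 7.9697% = -2.2211 pp.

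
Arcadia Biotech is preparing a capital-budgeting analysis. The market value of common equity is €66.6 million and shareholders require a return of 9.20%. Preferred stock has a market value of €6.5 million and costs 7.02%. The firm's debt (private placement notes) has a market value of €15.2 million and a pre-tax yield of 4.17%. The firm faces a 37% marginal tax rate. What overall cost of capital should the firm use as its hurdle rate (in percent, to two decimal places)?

Total capital V = 66.6 + 6.5 + 15.2 = 88.3.
Equity: weight = 66.6/88.3 = 0.7542; cost = 9.2%.
Preferred: weight = 6.5/88.3 = 0.0736; cost = 7.02%.
Private placement notes: weight = 15.2/88.3 = 0.1721; after-tax cost = 4.17% × (1 − 37%) = 2.6271%.
WACC = 0.7542 × 9.2000% + 0.0736 × 7.0200% + 0.1721 × 2.6271% = 7.9081%.

7.91%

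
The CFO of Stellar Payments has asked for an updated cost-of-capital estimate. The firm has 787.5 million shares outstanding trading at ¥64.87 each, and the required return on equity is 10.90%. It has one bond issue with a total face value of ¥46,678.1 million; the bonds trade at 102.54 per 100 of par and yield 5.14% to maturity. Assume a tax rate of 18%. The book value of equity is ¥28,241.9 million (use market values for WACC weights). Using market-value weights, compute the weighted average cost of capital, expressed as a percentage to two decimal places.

7.67%

Market value of equity E = 64.87 × 787.5m = 51085.125m. Market value of debt D = 46678.1m × 102.54/100 = 47863.72374m.
Total capital V = 51085.125 + 47863.72374 = 98948.84874.
Equity: weight = 51085.125/98948.84874 = 0.5163; cost = 10.9%.
Bonds outstanding: weight = 47863.72374/98948.84874 = 0.4837; after-tax cost = 5.14% × (1 − 18%) = 4.2148%.
WACC = 0.5163 × 10.9000% + 0.4837 × 4.2148% = 7.6662%.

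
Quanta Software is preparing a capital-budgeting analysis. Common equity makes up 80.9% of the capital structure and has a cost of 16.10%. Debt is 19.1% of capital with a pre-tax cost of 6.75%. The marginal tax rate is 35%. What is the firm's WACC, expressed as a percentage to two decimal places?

13.86%

After-tax cost of debt = 6.75% × (1 − 35%) = 4.3875%.
WACC = 0.809 × 16.1000% + 0.191 × 4.3875% = 13.8629%.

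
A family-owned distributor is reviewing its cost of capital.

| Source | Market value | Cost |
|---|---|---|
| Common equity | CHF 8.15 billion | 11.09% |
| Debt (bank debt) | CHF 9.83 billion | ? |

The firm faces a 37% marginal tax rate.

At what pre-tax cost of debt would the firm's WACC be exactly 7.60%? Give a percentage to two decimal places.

Total capital V = 8.15 + 9.83 = 17.98.
Equity weight = 8.15/17.98 = 0.4533.
Bank debt weight = 9.83/17.98 = 0.5467.
Equity contribution = 0.4533 × 11.09% = 5.0269%.
Remaining for debt = 7.6% − 5.0269% = 2.5731%.
Rd × (1 − 37%) × 0.5467 = 2.5731%  ⇒  Rd = 7.4706%.

7.47%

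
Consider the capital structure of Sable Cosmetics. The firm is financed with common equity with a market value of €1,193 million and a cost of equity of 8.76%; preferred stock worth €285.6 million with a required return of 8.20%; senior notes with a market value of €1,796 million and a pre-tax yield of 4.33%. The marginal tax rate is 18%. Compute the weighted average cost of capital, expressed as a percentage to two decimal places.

5.85%

Total capital V = 1193 + 285.6 + 1796 = 3274.6.
Equity: weight = 1193/3274.6 = 0.3643; cost = 8.76%.
Preferred: weight = 285.6/3274.6 = 0.0872; cost = 8.2%.
Senior notes: weight = 1796/3274.6 = 0.5485; after-tax cost = 4.33% × (1 − 18%) = 3.5506%.
WACC = 0.3643 × 8.7600% + 0.0872 × 8.2000% + 0.5485 × 3.5506% = 5.8540%.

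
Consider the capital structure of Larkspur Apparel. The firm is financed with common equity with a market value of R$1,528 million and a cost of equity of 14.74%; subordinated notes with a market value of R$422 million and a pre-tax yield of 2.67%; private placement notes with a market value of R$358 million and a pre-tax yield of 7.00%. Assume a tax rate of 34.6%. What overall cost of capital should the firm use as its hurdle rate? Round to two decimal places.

Total capital V = 1528 + 422 + 358 = 2308.
Equity: weight = 1528/2308 = 0.6620; cost = 14.74%.
Subordinated notes: weight = 422/2308 = 0.1828; after-tax cost = 2.67% × (1 − 34.6%) = 1.7462%.
Private placement notes: weight = 358/2308 = 0.1551; after-tax cost = 7% × (1 − 34.6%) = 4.5780%.
WACC = 0.6620 × 14.7400% + 0.1828 × 1.7462% + 0.1551 × 4.5780% = 10.7879%.

10.79%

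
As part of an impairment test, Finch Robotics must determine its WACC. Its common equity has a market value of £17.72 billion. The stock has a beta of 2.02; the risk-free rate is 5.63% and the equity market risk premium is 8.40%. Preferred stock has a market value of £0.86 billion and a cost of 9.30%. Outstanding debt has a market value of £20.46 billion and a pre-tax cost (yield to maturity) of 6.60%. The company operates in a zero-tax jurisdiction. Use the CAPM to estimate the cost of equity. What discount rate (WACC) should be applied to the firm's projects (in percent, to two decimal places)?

Cost of equity via CAPM: Re = 5.63% + 2.02 × 8.4% = 22.5980%.
Total capital V = 17.72 + 0.86 + 20.46 = 39.04.
Equity: weight = 17.72/39.04 = 0.4539; cost = 22.598%.
Preferred: weight = 0.86/39.04 = 0.0220; cost = 9.3%.
Debt: weight = 20.46/39.04 = 0.5241; after-tax cost = 6.6% × (1 − 0%) = 6.6000%.
WACC = 0.4539 × 22.5980% + 0.0220 × 9.3000% + 0.5241 × 6.6000% = 13.9209%.

13.92%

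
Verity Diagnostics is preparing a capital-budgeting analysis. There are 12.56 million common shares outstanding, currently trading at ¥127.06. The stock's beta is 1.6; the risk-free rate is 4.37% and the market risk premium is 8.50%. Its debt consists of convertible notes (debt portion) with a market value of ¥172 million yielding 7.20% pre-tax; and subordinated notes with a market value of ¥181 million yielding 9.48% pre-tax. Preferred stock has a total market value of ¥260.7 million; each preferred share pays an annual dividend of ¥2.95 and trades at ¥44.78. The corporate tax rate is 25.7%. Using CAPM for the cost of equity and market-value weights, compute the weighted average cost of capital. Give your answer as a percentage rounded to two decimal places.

14.75%

Cost of equity via CAPM: Re = 4.37% + 1.6 × 8.5% = 17.9700%.
Cost of preferred: Rp = 2.95 / 44.78 = 6.5878%.
Market value of equity E = 127.06 × 12.56m = 1595.8736m.
Total capital V = 1595.8736 + 260.7 + 172 + 181 = 2209.5736.
Equity: weight = 1595.8736/2209.5736 = 0.7223; cost = 17.97%.
Preferred: weight = 260.7/2209.5736 = 0.1180; cost = 6.5878%.
Convertible notes (debt portion): weight = 172/2209.5736 = 0.0778; after-tax cost = 7.2% × (1 − 25.7%) = 5.3496%.
Subordinated notes: weight = 181/2209.5736 = 0.0819; after-tax cost = 9.48% × (1 − 25.7%) = 7.0436%.
WACC = 0.7223 × 17.9700% + 0.1180 × 6.5878% + 0.0778 × 5.3496% + 0.0819 × 7.0436% = 14.7496%.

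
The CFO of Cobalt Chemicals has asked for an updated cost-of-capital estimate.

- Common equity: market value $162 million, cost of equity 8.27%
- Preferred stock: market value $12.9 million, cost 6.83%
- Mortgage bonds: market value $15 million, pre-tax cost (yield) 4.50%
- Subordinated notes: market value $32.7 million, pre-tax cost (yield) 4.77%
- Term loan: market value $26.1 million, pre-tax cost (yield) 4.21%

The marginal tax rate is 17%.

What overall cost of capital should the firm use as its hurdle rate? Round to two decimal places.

Total capital V = 162 + 12.9 + 15 + 32.7 + 26.1 = 248.7.
Equity: weight = 162/248.7 = 0.6514; cost = 8.27%.
Preferred: weight = 12.9/248.7 = 0.0519; cost = 6.83%.
Mortgage bonds: weight = 15/248.7 = 0.0603; after-tax cost = 4.5% × (1 − 17%) = 3.7350%.
Subordinated notes: weight = 32.7/248.7 = 0.1315; after-tax cost = 4.77% × (1 − 17%) = 3.9591%.
Term loan: weight = 26.1/248.7 = 0.1049; after-tax cost = 4.21% × (1 − 17%) = 3.4943%.
WACC = 0.6514 × 8.2700% + 0.0519 × 6.8300% + 0.0603 × 3.7350% + 0.1315 × 3.9591% + 0.1049 × 3.4943% = 6.8538%.

6.85%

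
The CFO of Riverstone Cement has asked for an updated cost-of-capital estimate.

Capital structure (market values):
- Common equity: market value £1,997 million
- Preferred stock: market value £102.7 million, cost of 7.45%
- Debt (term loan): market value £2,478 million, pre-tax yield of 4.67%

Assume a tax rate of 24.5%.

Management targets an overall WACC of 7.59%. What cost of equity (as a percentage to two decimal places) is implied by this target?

12.64%

Total capital V = 1997 + 102.7 + 2478 = 4577.7.
Equity weight = 1997/4577.7 = 0.4362.
Preferred weight = 102.7/4577.7 = 0.0224.
Term loan weight = 2478/4577.7 = 0.5413.
Debt contribution = 0.5413 × 4.67% × (1 − 24.5%) = 1.9086%.
Preferred contribution = 0.0224 × 7.45% = 0.1671%.
Required equity contribution = 7.59% − 2.0758% = 5.5142%.
Re = 5.5142% / 0.4362 = 12.6402%.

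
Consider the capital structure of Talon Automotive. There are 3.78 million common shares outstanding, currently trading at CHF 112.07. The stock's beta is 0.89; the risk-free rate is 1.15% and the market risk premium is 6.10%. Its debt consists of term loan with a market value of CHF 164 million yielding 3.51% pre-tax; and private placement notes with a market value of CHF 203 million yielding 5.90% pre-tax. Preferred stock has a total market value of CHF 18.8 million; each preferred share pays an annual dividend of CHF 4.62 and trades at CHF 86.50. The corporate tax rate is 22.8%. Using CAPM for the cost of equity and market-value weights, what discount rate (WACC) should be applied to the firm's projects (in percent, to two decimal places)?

Cost of equity via CAPM: Re = 1.15% + 0.89 × 6.1% = 6.5790%.
Cost of preferred: Rp = 4.62 / 86.5 = 5.3410%.
Market value of equity E = 112.07 × 3.78m = 423.6246m.
Total capital V = 423.6246 + 18.8 + 164 + 203 = 809.4246.
Equity: weight = 423.6246/809.4246 = 0.5234; cost = 6.579%.
Preferred: weight = 18.8/809.4246 = 0.0232; cost = 5.341%.
Term loan: weight = 164/809.4246 = 0.2026; after-tax cost = 3.51% × (1 − 22.8%) = 2.7097%.
Private placement notes: weight = 203/809.4246 = 0.2508; after-tax cost = 5.9% × (1 − 22.8%) = 4.5548%.
WACC = 0.5234 × 6.5790% + 0.0232 × 5.3410% + 0.2026 × 2.7097% + 0.2508 × 4.5548% = 5.2586%.

5.26%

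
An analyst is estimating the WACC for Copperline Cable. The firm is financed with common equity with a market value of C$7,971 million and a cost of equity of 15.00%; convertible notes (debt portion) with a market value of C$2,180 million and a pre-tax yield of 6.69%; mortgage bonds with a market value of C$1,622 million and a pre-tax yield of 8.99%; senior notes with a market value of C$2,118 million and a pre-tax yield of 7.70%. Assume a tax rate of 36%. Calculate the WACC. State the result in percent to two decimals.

10.70%

Total capital V = 7971 + 2180 + 1622 + 2118 = 13891.
Equity: weight = 7971/13891 = 0.5738; cost = 15%.
Convertible notes (debt portion): weight = 2180/13891 = 0.1569; after-tax cost = 6.69% × (1 − 36%) = 4.2816%.
Mortgage bonds: weight = 1622/13891 = 0.1168; after-tax cost = 8.99% × (1 − 36%) = 5.7536%.
Senior notes: weight = 2118/13891 = 0.1525; after-tax cost = 7.7% × (1 − 36%) = 4.9280%.
WACC = 0.5738 × 15.0000% + 0.1569 × 4.2816% + 0.1168 × 5.7536% + 0.1525 × 4.9280% = 10.7025%.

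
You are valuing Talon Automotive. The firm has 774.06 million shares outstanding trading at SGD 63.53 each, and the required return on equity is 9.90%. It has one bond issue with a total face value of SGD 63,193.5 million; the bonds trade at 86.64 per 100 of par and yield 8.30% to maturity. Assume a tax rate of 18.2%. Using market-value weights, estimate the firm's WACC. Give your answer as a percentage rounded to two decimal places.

8.26%

Market value of equity E = 63.53 × 774.06m = 49176.0318m. Market value of debt D = 63193.5m × 86.64/100 = 54750.8484m.
Total capital V = 49176.0318 + 54750.8484 = 103926.8802.
Equity: weight = 49176.0318/103926.8802 = 0.4732; cost = 9.9%.
Bonds outstanding: weight = 54750.8484/103926.8802 = 0.5268; after-tax cost = 8.3% × (1 − 18.2%) = 6.7894%.
WACC = 0.4732 × 9.9000% + 0.5268 × 6.7894% = 8.2613%.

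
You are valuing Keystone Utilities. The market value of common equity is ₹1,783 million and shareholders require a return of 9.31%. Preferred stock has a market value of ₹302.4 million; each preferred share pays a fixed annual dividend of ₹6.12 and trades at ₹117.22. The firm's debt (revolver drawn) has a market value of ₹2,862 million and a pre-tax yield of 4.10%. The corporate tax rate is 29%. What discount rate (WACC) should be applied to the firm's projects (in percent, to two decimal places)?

Cost of preferred: Rp = 6.12 / 117.22 = 5.2210%.
Total capital V = 1783 + 302.4 + 2862 = 4947.4.
Equity: weight = 1783/4947.4 = 0.3604; cost = 9.31%.
Preferred: weight = 302.4/4947.4 = 0.0611; cost = 5.221%.
Revolver drawn: weight = 2862/4947.4 = 0.5785; after-tax cost = 4.1% × (1 − 29%) = 2.9110%.
WACC = 0.3604 × 9.3100% + 0.0611 × 5.2210% + 0.5785 × 2.9110% = 5.3583%.

5.36%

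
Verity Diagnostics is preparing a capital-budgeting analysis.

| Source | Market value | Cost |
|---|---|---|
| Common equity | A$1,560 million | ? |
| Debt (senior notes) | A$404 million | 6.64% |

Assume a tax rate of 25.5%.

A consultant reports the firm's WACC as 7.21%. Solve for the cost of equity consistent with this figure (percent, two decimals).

Total capital V = 1560 + 404 = 1964.
Equity weight = 1560/1964 = 0.7943.
Senior notes weight = 404/1964 = 0.2057.
Debt contribution = 0.2057 × 6.64% × (1 − 25.5%) = 1.0176%.
Required equity contribution = 7.21% − 1.0176% = 6.1924%.
Re = 6.1924% / 0.7943 = 7.7961%.

7.80%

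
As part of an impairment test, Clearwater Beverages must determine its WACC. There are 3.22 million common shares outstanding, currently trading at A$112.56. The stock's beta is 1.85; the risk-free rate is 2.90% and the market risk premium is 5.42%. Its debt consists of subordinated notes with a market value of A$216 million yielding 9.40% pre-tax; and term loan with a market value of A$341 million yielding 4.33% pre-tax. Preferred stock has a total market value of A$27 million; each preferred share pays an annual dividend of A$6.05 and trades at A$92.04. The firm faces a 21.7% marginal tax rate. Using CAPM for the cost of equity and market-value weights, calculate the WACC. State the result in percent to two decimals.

8.04%

Cost of equity via CAPM: Re = 2.9% + 1.85 × 5.42% = 12.9270%.
Cost of preferred: Rp = 6.05 / 92.04 = 6.5732%.
Market value of equity E = 112.56 × 3.22m = 362.4432m.
Total capital V = 362.4432 + 27 + 216 + 341 = 946.4432.
Equity: weight = 362.4432/946.4432 = 0.3830; cost = 12.927%.
Preferred: weight = 27/946.4432 = 0.0285; cost = 6.5732%.
Subordinated notes: weight = 216/946.4432 = 0.2282; after-tax cost = 9.4% × (1 − 21.7%) = 7.3602%.
Term loan: weight = 341/946.4432 = 0.3603; after-tax cost = 4.33% × (1 − 21.7%) = 3.3904%.
WACC = 0.3830 × 12.9270% + 0.0285 × 6.5732% + 0.2282 × 7.3602% + 0.3603 × 3.3904% = 8.0393%.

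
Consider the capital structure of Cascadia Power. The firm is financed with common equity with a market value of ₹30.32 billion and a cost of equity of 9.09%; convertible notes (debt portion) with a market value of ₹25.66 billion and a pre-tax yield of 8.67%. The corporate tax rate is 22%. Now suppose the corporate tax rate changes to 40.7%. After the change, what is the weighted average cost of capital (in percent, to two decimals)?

7.28%

After the change:
Total capital V = 30.32 + 25.66 = 55.98.
Equity: weight = 30.32/55.98 = 0.5416; cost = 9.09%.
Convertible notes (debt portion): weight = 25.66/55.98 = 0.4584; after-tax cost = 8.67% × (1 − 40.7%) = 5.1413%.
WACC = 0.5416 × 9.0900% + 0.4584 × 5.1413% = 7.2800%.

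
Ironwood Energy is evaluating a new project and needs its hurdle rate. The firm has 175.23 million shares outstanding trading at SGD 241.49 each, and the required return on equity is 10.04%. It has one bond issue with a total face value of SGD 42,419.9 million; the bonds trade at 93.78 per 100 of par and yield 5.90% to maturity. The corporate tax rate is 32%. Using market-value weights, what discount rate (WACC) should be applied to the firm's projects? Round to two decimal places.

Market value of equity E = 241.49 × 175.23m = 42316.2927m. Market value of debt D = 42419.9m × 93.78/100 = 39781.38222m.
Total capital V = 42316.2927 + 39781.38222 = 82097.67492.
Equity: weight = 42316.2927/82097.67492 = 0.5154; cost = 10.04%.
Bonds outstanding: weight = 39781.38222/82097.67492 = 0.4846; after-tax cost = 5.9% × (1 − 32%) = 4.0120%.
WACC = 0.5154 × 10.0400% + 0.4846 × 4.0120% = 7.1191%.

7.12%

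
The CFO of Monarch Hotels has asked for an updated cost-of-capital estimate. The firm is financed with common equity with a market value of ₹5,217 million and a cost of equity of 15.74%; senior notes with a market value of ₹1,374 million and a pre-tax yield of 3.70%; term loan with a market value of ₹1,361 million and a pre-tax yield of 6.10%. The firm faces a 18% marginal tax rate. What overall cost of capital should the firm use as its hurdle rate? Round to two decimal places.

Total capital V = 5217 + 1374 + 1361 = 7952.
Equity: weight = 5217/7952 = 0.6561; cost = 15.74%.
Senior notes: weight = 1374/7952 = 0.1728; after-tax cost = 3.7% × (1 − 18%) = 3.0340%.
Term loan: weight = 1361/7952 = 0.1712; after-tax cost = 6.1% × (1 − 18%) = 5.0020%.
WACC = 0.6561 × 15.7400% + 0.1728 × 3.0340% + 0.1712 × 5.0020% = 11.7067%.

11.71%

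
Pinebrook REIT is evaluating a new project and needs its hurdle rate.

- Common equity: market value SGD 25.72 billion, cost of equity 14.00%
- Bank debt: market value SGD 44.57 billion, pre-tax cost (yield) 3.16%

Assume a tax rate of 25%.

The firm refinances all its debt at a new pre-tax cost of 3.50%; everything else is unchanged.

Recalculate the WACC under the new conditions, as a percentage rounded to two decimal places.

6.79%

After the change:
Total capital V = 25.72 + 44.57 = 70.29.
Equity: weight = 25.72/70.29 = 0.3659; cost = 14%.
Bank debt: weight = 44.57/70.29 = 0.6341; after-tax cost = 3.5% × (1 − 25%) = 2.6250%.
WACC = 0.3659 × 14.0000% + 0.6341 × 2.6250% = 6.7873%.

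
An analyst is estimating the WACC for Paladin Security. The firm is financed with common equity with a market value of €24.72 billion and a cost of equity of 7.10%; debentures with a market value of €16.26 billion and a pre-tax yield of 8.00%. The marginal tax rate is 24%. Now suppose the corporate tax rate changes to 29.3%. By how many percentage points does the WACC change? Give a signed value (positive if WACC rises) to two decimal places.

-0.17 pp

Current WACC:
Total capital V = 24.72 + 16.26 = 40.98.
Equity: weight = 24.72/40.98 = 0.6032; cost = 7.1%.
Debentures: weight = 16.26/40.98 = 0.3968; after-tax cost = 8% × (1 − 24%) = 6.0800%.
WACC = 0.6032 × 7.1000% + 0.3968 × 6.0800% = 6.6953%.
After the change:
Total capital V = 24.72 + 16.26 = 40.98.
Equity: weight = 24.72/40.98 = 0.6032; cost = 7.1%.
Debentures: weight = 16.26/40.98 = 0.3968; after-tax cost = 8% × (1 − 29.3%) = 5.6560%.
WACC = 0.6032 × 7.1000% + 0.3968 × 5.6560% = 6.5271%.
Change in WACC = 6.5271% − 6.6953% = -0.1682 pp.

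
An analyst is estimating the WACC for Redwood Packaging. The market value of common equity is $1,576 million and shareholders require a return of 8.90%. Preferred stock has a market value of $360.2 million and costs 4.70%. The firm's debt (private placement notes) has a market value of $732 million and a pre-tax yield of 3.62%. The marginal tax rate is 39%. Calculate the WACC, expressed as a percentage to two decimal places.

6.50%

Total capital V = 1576 + 360.2 + 732 = 2668.2.
Equity: weight = 1576/2668.2 = 0.5907; cost = 8.9%.
Preferred: weight = 360.2/2668.2 = 0.1350; cost = 4.7%.
Private placement notes: weight = 732/2668.2 = 0.2743; after-tax cost = 3.62% × (1 − 39%) = 2.2082%.
WACC = 0.5907 × 8.9000% + 0.1350 × 4.7000% + 0.2743 × 2.2082% = 6.4972%.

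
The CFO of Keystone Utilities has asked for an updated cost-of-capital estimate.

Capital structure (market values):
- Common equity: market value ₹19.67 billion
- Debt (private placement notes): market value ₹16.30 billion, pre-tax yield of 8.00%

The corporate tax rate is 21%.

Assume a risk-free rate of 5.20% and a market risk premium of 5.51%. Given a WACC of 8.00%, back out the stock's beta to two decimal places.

Total capital V = 19.67 + 16.3 = 35.97.
Equity weight = 19.67/35.97 = 0.5468.
Private placement notes weight = 16.3/35.97 = 0.4532.
Debt contribution = 0.4532 × 8% × (1 − 21%) = 2.8639%.
Required equity contribution = 8.0% − 2.8639% = 5.1361%  ⇒  Re = 9.3922%.
CAPM: 9.3922% = 5.2% + β × 5.51%  ⇒  β = 0.7608.

0.76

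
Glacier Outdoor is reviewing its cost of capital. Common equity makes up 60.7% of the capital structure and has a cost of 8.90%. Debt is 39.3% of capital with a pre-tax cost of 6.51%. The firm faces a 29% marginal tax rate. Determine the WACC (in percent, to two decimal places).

After-tax cost of debt = 6.51% × (1 − 29%) = 4.6221%.
WACC = 0.607 × 8.9000% + 0.393 × 4.6221% = 7.2188%.

7.22%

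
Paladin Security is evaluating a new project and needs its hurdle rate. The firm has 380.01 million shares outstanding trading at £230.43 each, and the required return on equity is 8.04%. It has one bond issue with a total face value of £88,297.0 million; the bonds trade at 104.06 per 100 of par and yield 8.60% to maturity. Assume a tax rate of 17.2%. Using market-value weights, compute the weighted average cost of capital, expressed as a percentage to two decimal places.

7.57%

Market value of equity E = 230.43 × 380.01m = 87565.7043m. Market value of debt D = 88297m × 104.06/100 = 91881.8582m.
Total capital V = 87565.7043 + 91881.8582 = 179447.5625.
Equity: weight = 87565.7043/179447.5625 = 0.4880; cost = 8.04%.
Bonds outstanding: weight = 91881.8582/179447.5625 = 0.5120; after-tax cost = 8.6% × (1 − 17.2%) = 7.1208%.
WACC = 0.4880 × 8.0400% + 0.5120 × 7.1208% = 7.5693%.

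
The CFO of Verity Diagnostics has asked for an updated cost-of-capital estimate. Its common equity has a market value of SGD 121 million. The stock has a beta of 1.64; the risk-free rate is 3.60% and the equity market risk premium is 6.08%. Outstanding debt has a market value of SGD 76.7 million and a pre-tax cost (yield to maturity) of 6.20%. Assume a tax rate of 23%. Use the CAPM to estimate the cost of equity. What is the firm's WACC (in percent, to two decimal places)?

10.16%

Cost of equity via CAPM: Re = 3.6% + 1.64 × 6.08% = 13.5712%.
Total capital V = 121 + 76.7 = 197.7.
Equity: weight = 121/197.7 = 0.6120; cost = 13.5712%.
Debt: weight = 76.7/197.7 = 0.3880; after-tax cost = 6.2% × (1 − 23%) = 4.7740%.
WACC = 0.6120 × 13.5712% + 0.3880 × 4.7740% = 10.1582%.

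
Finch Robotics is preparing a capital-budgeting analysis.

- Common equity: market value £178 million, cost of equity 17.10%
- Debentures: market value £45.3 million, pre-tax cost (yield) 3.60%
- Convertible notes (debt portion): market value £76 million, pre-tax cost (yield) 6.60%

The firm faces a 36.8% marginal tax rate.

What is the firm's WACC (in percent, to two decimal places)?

Total capital V = 178 + 45.3 + 76 = 299.3.
Equity: weight = 178/299.3 = 0.5947; cost = 17.1%.
Debentures: weight = 45.3/299.3 = 0.1514; after-tax cost = 3.6% × (1 − 36.8%) = 2.2752%.
Convertible notes (debt portion): weight = 76/299.3 = 0.2539; after-tax cost = 6.6% × (1 − 36.8%) = 4.1712%.
WACC = 0.5947 × 17.1000% + 0.1514 × 2.2752% + 0.2539 × 4.1712% = 11.5733%.

11.57%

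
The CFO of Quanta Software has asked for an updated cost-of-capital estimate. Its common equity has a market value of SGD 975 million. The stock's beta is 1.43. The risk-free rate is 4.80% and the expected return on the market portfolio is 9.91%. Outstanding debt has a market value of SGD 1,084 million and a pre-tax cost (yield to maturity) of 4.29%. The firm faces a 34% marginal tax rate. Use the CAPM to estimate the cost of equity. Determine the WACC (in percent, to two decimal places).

Market risk premium = 9.91% − 4.8% = 5.11%.
Cost of equity via CAPM: Re = 4.8% + 1.43 × 5.11% = 12.1073%.
Total capital V = 975 + 1084 = 2059.
Equity: weight = 975/2059 = 0.4735; cost = 12.1073%.
Debt: weight = 1084/2059 = 0.5265; after-tax cost = 4.29% × (1 − 34%) = 2.8314%.
WACC = 0.4735 × 12.1073% + 0.5265 × 2.8314% = 7.2238%.

7.22%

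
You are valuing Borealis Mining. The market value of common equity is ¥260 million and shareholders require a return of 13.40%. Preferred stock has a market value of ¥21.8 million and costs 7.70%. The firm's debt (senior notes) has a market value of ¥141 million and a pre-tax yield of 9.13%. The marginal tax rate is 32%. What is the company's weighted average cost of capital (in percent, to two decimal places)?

10.71%

Total capital V = 260 + 21.8 + 141 = 422.8.
Equity: weight = 260/422.8 = 0.6149; cost = 13.4%.
Preferred: weight = 21.8/422.8 = 0.0516; cost = 7.7%.
Senior notes: weight = 141/422.8 = 0.3335; after-tax cost = 9.13% × (1 − 32%) = 6.2084%.
WACC = 0.6149 × 13.4000% + 0.0516 × 7.7000% + 0.3335 × 6.2084% = 10.7078%.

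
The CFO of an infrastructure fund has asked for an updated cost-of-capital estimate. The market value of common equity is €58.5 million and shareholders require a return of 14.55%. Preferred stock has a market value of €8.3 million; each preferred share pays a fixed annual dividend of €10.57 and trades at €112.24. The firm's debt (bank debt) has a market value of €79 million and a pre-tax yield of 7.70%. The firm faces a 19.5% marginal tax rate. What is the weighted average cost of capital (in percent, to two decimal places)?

9.73%

Cost of preferred: Rp = 10.57 / 112.24 = 9.4173%.
Total capital V = 58.5 + 8.3 + 79 = 145.8.
Equity: weight = 58.5/145.8 = 0.4012; cost = 14.55%.
Preferred: weight = 8.3/145.8 = 0.0569; cost = 9.4173%.
Bank debt: weight = 79/145.8 = 0.5418; after-tax cost = 7.7% × (1 − 19.5%) = 6.1985%.
WACC = 0.4012 × 14.5500% + 0.0569 × 9.4173% + 0.5418 × 6.1985% = 9.7326%.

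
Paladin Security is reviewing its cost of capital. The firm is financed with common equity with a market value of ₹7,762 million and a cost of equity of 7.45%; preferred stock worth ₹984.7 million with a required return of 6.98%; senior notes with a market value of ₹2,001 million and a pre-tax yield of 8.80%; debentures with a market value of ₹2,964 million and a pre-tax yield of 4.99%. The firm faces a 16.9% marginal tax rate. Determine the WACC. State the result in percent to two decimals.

6.68%

Total capital V = 7762 + 984.7 + 2001 + 2964 = 13711.7.
Equity: weight = 7762/13711.7 = 0.5661; cost = 7.45%.
Preferred: weight = 984.7/13711.7 = 0.0718; cost = 6.98%.
Senior notes: weight = 2001/13711.7 = 0.1459; after-tax cost = 8.8% × (1 − 16.9%) = 7.3128%.
Debentures: weight = 2964/13711.7 = 0.2162; after-tax cost = 4.99% × (1 − 16.9%) = 4.1467%.
WACC = 0.5661 × 7.4500% + 0.0718 × 6.9800% + 0.1459 × 7.3128% + 0.2162 × 4.1467% = 6.6822%.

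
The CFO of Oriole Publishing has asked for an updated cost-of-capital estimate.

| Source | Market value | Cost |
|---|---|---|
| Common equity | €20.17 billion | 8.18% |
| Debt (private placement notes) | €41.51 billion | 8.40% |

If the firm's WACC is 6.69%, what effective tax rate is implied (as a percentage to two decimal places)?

28.98%

Total capital V = 20.17 + 41.51 = 61.68.
Equity weight = 20.17/61.68 = 0.3270.
Private placement notes weight = 41.51/61.68 = 0.6730.
Equity contribution = 0.3270 × 8.18% = 2.6749%.
Debt contribution must be 6.69% − 2.6749% = 4.0151%.
0.6730 × 8.4% × (1 − T) = 4.0151%  ⇒  (1 − T) = 0.7102.
T = 28.9762%.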